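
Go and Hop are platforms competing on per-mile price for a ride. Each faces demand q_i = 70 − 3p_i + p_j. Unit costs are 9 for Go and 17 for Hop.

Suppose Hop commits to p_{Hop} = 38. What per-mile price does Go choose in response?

22.5

Go's profit: π = (p_{Go} − 9)(70 − 3p_{Go} + p_{Hop}).
∂π/∂p_{Go} = 97 − 6p_{Go} + p_{Hop} = 0 ⇒ p_{Go} = 97/6 + (1/6)p_{Hop}.
At p_{Hop} = 38: p_{Go} = 97/6 + (1/6)·38 = 22.5.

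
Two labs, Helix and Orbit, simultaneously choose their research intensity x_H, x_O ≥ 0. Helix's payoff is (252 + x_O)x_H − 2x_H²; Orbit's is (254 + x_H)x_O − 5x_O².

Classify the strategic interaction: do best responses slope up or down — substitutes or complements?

Expanding Helix's payoff: 252x_H + x_Ox_H − 2x_H².
∂π/∂x_H = 252 + x_O − 4x_H = 0, so x_H = 63 + 0.25x_O.
The best-response slope dx_H/dx_O = 0.25 > 0: the reaction function is upward-sloping, so the choices are strategic complements.

strategic complements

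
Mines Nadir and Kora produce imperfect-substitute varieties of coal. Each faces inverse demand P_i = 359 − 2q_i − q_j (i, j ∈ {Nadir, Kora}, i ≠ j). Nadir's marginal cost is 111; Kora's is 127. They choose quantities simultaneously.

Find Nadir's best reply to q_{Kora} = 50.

Mine Nadir's profit: π = q_{Nadir}(359 − 2q_{Nadir} − q_{Kora}) − 111q_{Nadir}.
∂π/∂q_{Nadir} = 248 − 4q_{Nadir} − q_{Kora} = 0 ⇒ q_{Nadir} = 62 − 0.25q_{Kora}.
At q_{Kora} = 50: q_{Nadir} = 62 − 0.25·50 = 49.5.

49.5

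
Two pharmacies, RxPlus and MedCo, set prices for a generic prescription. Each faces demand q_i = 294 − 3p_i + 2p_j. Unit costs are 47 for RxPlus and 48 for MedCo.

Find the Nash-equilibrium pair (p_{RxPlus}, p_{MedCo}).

RxPlus's profit: π = (p_{RxPlus} − 47)(294 − 3p_{RxPlus} + 2p_{MedCo}).
∂π/∂p_{RxPlus} = 435 − 6p_{RxPlus} + 2p_{MedCo} = 0 ⇒ p_{RxPlus} = 72.5 + (1/3)p_{MedCo}.
Similarly p_{MedCo} = 73 + (1/3)p_{RxPlus}.
Plugging p_{MedCo} into RxPlus's best response: p_{RxPlus} = 72.5 + (1/3)(73 + (1/3)p_{RxPlus}) ⇒ (8/9)p_{RxPlus} = 581/6, so p_{RxPlus} = 108.9375.
Then p_{MedCo} = 73 + (1/3)·108.9375 = 109.3125.

108.9375, 109.3125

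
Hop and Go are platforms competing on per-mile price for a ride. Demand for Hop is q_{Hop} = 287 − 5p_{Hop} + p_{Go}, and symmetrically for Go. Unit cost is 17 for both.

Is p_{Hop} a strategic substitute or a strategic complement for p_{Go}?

strategic complements

Hop's profit: π = (p_{Hop} − 17)(287 − 5p_{Hop} + p_{Go}).
∂π/∂p_{Hop} = 372 − 10p_{Hop} + p_{Go} = 0 ⇒ p_{Hop} = 37.2 + 0.1p_{Go}.
The best-response slope dp_{Hop}/dp_{Go} = 0.1 > 0: the reaction function is upward-sloping, so the choices are strategic complements.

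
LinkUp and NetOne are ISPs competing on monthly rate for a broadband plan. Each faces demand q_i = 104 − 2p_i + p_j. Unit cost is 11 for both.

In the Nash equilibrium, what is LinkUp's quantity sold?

LinkUp's profit: π = (p_{LinkUp} − 11)(104 − 2p_{LinkUp} + p_{NetOne}).
∂π/∂p_{LinkUp} = 126 − 4p_{LinkUp} + p_{NetOne} = 0 ⇒ p_{LinkUp} = 31.5 + 0.25p_{NetOne}.
By symmetry p_{NetOne} = p_{LinkUp}; substituting into the reaction function, 0.75p_{LinkUp} = 31.5 and p_{LinkUp} = 42.
q_{LinkUp} = 104 − 2·42 + 42 = 62.

62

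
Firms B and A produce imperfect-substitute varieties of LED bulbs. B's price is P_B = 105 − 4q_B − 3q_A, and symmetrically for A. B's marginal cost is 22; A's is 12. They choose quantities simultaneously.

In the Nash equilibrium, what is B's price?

50

Firm B's profit: π = q_B(105 − 4q_B − 3q_A) − 22q_B.
∂π/∂q_B = 83 − 8q_B − 3q_A = 0 ⇒ q_B = 10.375 − 0.375q_A.
Similarly q_A = 11.625 − 0.375q_B.
Solving the two reaction functions simultaneously: (1 − (−0.375)(−0.375))q_B = 10.375 − 0.375·11.625, so (55/64)q_B = 385/64 and q_B = 7.
Then q_A = 11.625 − 0.375·7 = 9.
P_B = 105 − 4·7 − 3·9 = 50.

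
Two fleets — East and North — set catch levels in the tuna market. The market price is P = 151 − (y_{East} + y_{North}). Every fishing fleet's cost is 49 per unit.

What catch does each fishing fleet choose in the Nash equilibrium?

Fishing fleet East's profit: π = y_{East}(151 − (y_{East} + y_{North})) − 49y_{East}.
∂π/∂y_{East} = 102 − 2y_{East} − y_{North} = 0, so y_{East} = 51 − 0.5y_{North}.
By symmetry y_{North} = y_{East}; substituting into the reaction function, 1.5y_{East} = 51 and y_{East} = 34.

34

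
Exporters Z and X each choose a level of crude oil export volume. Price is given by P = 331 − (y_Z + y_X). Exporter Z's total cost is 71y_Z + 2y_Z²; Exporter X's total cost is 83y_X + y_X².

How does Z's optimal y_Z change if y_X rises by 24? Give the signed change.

Exporter Z's profit: π = y_Z(331 − (y_Z + y_X)) − 71y_Z − 2y_Z².
∂π/∂y_Z = 260 − 6y_Z − y_X = 0, so y_Z = 130/3 − (1/6)y_X.
The reaction-function slope is −1/6, so a 24-unit rise in y_X moves y_Z by −1/6 × 24 = −4. Z's best response falls — the actions are strategic substitutes.

-4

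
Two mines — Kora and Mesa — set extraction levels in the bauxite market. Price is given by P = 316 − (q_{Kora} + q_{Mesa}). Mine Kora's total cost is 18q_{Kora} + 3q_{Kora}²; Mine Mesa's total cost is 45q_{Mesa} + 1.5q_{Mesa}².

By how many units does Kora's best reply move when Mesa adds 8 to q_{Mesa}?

Mine Kora's profit: π = q_{Kora}(316 − (q_{Kora} + q_{Mesa})) − 18q_{Kora} − 3q_{Kora}².
∂π/∂q_{Kora} = 298 − 8q_{Kora} − q_{Mesa} = 0, so q_{Kora} = 37.25 − 0.125q_{Mesa}.
The reaction-function slope is −0.125, so an 8-unit rise in q_{Mesa} moves q_{Kora} by −0.125 × 8 = −1. Kora's best response falls — the actions are strategic substitutes.

-1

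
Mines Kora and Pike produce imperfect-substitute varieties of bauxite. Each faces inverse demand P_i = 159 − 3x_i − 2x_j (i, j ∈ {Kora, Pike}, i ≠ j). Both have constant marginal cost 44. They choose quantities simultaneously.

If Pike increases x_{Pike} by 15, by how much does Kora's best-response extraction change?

-5

Mine Kora's profit: π = x_{Kora}(159 − 3x_{Kora} − 2x_{Pike}) − 44x_{Kora}.
∂π/∂x_{Kora} = 115 − 6x_{Kora} − 2x_{Pike} = 0 ⇒ x_{Kora} = 115/6 − (1/3)x_{Pike}.
The reaction-function slope is −1/3, so a 15-unit rise in x_{Pike} moves x_{Kora} by −1/3 × 15 = −5. Kora's best response falls — the actions are strategic substitutes.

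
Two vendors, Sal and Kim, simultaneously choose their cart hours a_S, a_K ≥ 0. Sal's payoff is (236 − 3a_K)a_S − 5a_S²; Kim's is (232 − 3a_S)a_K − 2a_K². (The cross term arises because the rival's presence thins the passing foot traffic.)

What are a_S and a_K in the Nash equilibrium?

8, 52

Expanding Sal's payoff: 236a_S − 3a_Ka_S − 5a_S².
∂π/∂a_S = 236 − 3a_K − 10a_S = 0, so a_S = 23.6 − 0.3a_K.
Likewise for Kim: a_K = 58 − 0.75a_S.
Substituting the second reaction function into the first: a_S = 23.6 − 0.3(58 − 0.75a_S), which gives 0.775a_S = 6.2 ⇒ a_S = 8.
Then a_K = 58 − 0.75·8 = 52.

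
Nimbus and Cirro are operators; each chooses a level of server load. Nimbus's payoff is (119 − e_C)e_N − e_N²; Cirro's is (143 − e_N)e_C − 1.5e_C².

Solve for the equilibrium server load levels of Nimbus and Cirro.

42.8, 33.4

Expanding Nimbus's payoff: 119e_N − e_Ce_N − e_N².
∂π/∂e_N = 119 − e_C − 2e_N = 0, so e_N = 59.5 − 0.5e_C.
Likewise for Cirro: e_C = 143/3 − (1/3)e_N.
Substituting the second reaction function into the first: e_N = 59.5 − 0.5(143/3 − (1/3)e_N), which gives (5/6)e_N = 107/3 ⇒ e_N = 42.8.
Then e_C = 143/3 − (1/3)·42.8 = 33.4.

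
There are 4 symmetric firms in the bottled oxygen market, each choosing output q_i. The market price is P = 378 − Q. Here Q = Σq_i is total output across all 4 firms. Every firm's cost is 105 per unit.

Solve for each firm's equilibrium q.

A representative firm's profit is π_i = q_i(378 − Q) − 105q_i, with Q = q_i + Σ_{j≠i} q_j.
First-order condition: 273 − 2q_i − Σ_{j≠i} q_j = 0.
Imposing symmetry (q_j = q for all j) turns Σ_{j≠i} q_j into 3q, so 273 = 5q and q = 54.6.

54.6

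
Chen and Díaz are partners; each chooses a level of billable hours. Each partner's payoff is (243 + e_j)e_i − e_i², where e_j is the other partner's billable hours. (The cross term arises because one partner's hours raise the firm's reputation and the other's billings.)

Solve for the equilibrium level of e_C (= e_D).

Chen's payoff is (243 + e_D)e_C − e_C².
∂π/∂e_C = 243 + e_D − 2e_C = 0, so e_C = 121.5 + 0.5e_D.
The game is symmetric, so in equilibrium e_D = e_C: the reaction function gives 0.5e_C = 121.5, hence e_C = 243.

243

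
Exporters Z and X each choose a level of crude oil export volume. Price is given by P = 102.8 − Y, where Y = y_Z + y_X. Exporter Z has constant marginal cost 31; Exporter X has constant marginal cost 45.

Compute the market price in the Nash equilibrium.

59.6

Exporter Z's profit: π = y_Z(102.8 − (y_Z + y_X)) − 31y_Z.
∂π/∂y_Z = 71.8 − 2y_Z − y_X = 0, so y_Z = 35.9 − 0.5y_X.
By the same steps for X: y_X = 28.9 − 0.5y_Z.
Solving the two reaction functions simultaneously: (1 − (−0.5)(−0.5))y_Z = 35.9 − 0.5·28.9, so 0.75y_Z = 21.45 and y_Z = 28.6.
Then y_X = 28.9 − 0.5·28.6 = 14.6.
Equilibrium price: P = 102.8 − 43.2 = 59.6.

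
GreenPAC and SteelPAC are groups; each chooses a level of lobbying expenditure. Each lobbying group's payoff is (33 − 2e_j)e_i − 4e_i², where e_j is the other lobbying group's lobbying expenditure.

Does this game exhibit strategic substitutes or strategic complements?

strategic substitutes

GreenPAC's payoff is (33 − 2e_S)e_G − 4e_G².
∂π/∂e_G = 33 − 2e_S − 8e_G = 0, so e_G = 4.125 − 0.25e_S.
The best-response slope de_G/de_S = −0.25 < 0: the reaction function is downward-sloping, so the choices are strategic substitutes.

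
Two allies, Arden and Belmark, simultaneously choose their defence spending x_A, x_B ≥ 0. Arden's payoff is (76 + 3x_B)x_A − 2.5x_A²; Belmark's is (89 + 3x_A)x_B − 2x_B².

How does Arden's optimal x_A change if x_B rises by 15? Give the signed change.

Expanding Arden's payoff: 76x_A + 3x_Bx_A − 2.5x_A².
∂π/∂x_A = 76 + 3x_B − 5x_A = 0, so x_A = 15.2 + 0.6x_B.
The reaction-function slope is 0.6, so a 15-unit rise in x_B moves x_A by 0.6 × 15 = 9. Arden's best response rises — the actions are strategic complements.

9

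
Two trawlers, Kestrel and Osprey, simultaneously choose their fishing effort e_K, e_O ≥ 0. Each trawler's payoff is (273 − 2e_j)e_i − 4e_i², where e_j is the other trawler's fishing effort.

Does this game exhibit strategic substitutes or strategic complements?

strategic substitutes

Kestrel's payoff is (273 − 2e_O)e_K − 4e_K².
∂π/∂e_K = 273 − 2e_O − 8e_K = 0, so e_K = 34.125 − 0.25e_O.
The best-response slope de_K/de_O = −0.25 < 0: the reaction function is downward-sloping, so the choices are strategic substitutes.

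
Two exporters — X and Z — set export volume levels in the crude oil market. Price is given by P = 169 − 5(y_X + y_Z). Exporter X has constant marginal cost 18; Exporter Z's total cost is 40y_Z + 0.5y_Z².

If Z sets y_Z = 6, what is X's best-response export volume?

12.1

Exporter X's profit: π = y_X(169 − 5(y_X + y_Z)) − 18y_X.
∂π/∂y_X = 151 − 10y_X − 5y_Z = 0, so y_X = 15.1 − 0.5y_Z.
At y_Z = 6: y_X = 15.1 − 0.5·6 = 12.1.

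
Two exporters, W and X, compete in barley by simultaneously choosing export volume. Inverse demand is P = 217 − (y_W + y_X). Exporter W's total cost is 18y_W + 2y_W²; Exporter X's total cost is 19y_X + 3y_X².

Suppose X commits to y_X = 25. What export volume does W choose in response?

Exporter W's profit: π = y_W(217 − (y_W + y_X)) − 18y_W − 2y_W².
∂π/∂y_W = 199 − 6y_W − y_X = 0, so y_W = 199/6 − (1/6)y_X.
At y_X = 25: y_W = 199/6 − (1/6)·25 = 29.

29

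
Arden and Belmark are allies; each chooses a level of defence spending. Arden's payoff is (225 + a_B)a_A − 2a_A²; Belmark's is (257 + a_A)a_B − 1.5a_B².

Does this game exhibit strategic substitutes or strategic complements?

Expanding Arden's payoff: 225a_A + a_Ba_A − 2a_A².
∂π/∂a_A = 225 + a_B − 4a_A = 0, so a_A = 56.25 + 0.25a_B.
The best-response slope da_A/da_B = 0.25 > 0: the reaction function is upward-sloping, so the choices are strategic complements.

strategic complements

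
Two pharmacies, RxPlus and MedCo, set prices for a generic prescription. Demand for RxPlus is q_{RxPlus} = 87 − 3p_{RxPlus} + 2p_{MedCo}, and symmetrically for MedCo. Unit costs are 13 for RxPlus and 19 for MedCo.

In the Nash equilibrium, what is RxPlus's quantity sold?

58.875

RxPlus's profit: π = (p_{RxPlus} − 13)(87 − 3p_{RxPlus} + 2p_{MedCo}).
∂π/∂p_{RxPlus} = 126 − 6p_{RxPlus} + 2p_{MedCo} = 0 ⇒ p_{RxPlus} = 21 + (1/3)p_{MedCo}.
Similarly p_{MedCo} = 24 + (1/3)p_{RxPlus}.
Plugging p_{MedCo} into RxPlus's best response: p_{RxPlus} = 21 + (1/3)(24 + (1/3)p_{RxPlus}) ⇒ (8/9)p_{RxPlus} = 29, so p_{RxPlus} = 32.625.
Then p_{MedCo} = 24 + (1/3)·32.625 = 34.875.
q_{RxPlus} = 87 − 3·32.625 + 2·34.875 = 58.875.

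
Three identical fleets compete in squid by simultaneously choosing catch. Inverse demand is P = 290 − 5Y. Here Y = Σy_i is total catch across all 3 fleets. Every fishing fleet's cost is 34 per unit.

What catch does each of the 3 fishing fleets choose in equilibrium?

A representative fishing fleet's profit is π_i = y_i(290 − 5Y) − 34y_i, with Y = y_i + Σ_{j≠i} y_j.
First-order condition: 256 − 10y_i − 5Σ_{j≠i} y_j = 0.
In a symmetric equilibrium every fishing fleet chooses the same y, so Σ_{j≠i} y_j = 2y. The condition becomes 256 − 20y = 0, giving y = 256/20 = 12.8.

12.8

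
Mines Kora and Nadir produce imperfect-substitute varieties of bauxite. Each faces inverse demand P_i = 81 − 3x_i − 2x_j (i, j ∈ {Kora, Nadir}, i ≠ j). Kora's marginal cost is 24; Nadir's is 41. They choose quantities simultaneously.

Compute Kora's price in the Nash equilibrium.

Mine Kora's profit: π = x_{Kora}(81 − 3x_{Kora} − 2x_{Nadir}) − 24x_{Kora}.
∂π/∂x_{Kora} = 57 − 6x_{Kora} − 2x_{Nadir} = 0 ⇒ x_{Kora} = 9.5 − (1/3)x_{Nadir}.
Similarly x_{Nadir} = 20/3 − (1/3)x_{Kora}.
Solving the two reaction functions simultaneously: (1 − (−1/3)(−1/3))x_{Kora} = 9.5 − (1/3)·(20/3), so (8/9)x_{Kora} = 131/18 and x_{Kora} = 8.1875.
Then x_{Nadir} = 20/3 − (1/3)·8.1875 = 3.9375.
P_{Kora} = 81 − 3·8.1875 − 2·3.9375 = 48.5625.

48.5625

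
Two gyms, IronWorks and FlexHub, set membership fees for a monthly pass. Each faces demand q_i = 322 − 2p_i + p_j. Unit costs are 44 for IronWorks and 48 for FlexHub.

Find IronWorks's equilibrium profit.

17372.48

IronWorks's profit: π = (p_{IronWorks} − 44)(322 − 2p_{IronWorks} + p_{FlexHub}).
∂π/∂p_{IronWorks} = 410 − 4p_{IronWorks} + p_{FlexHub} = 0 ⇒ p_{IronWorks} = 102.5 + 0.25p_{FlexHub}.
Similarly p_{FlexHub} = 104.5 + 0.25p_{IronWorks}.
Solving the two reaction functions simultaneously: (1 − (0.25)(0.25))p_{IronWorks} = 102.5 + 0.25·104.5, so 0.9375p_{IronWorks} = 128.625 and p_{IronWorks} = 137.2.
Then p_{FlexHub} = 104.5 + 0.25·137.2 = 138.8.
q_{IronWorks} = 322 − 2·137.2 + 138.8 = 186.4.
Profit = (137.2 − 44)·186.4 = 17372.48.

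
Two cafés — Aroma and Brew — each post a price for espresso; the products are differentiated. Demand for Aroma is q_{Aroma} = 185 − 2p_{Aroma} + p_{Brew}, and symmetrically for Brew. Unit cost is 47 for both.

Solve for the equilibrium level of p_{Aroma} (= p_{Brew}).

Aroma's profit: π = (p_{Aroma} − 47)(185 − 2p_{Aroma} + p_{Brew}).
∂π/∂p_{Aroma} = 279 − 4p_{Aroma} + p_{Brew} = 0 ⇒ p_{Aroma} = 69.75 + 0.25p_{Brew}.
By symmetry p_{Brew} = p_{Aroma}; substituting into the reaction function, 0.75p_{Aroma} = 69.75 and p_{Aroma} = 93.

93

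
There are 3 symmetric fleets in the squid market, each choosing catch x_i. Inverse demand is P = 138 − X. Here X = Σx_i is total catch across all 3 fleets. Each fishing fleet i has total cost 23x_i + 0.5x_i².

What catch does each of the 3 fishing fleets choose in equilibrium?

23

A representative fishing fleet's profit is π_i = x_i(138 − X) − 23x_i − 0.5x_i², with X = x_i + Σ_{j≠i} x_j.
First-order condition: 115 − 3x_i − Σ_{j≠i} x_j = 0.
In a symmetric equilibrium every fishing fleet chooses the same x, so Σ_{j≠i} x_j = 2x. The condition becomes 115 − 5x = 0, giving x = 115/5 = 23.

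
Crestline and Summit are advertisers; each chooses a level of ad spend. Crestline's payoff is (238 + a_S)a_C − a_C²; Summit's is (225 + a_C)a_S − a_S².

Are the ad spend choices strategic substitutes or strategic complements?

Expanding Crestline's payoff: 238a_C + a_Sa_C − a_C².
∂π/∂a_C = 238 + a_S − 2a_C = 0, so a_C = 119 + 0.5a_S.
The best-response slope da_C/da_S = 0.5 > 0: the reaction function is upward-sloping, so the choices are strategic complements.

strategic complements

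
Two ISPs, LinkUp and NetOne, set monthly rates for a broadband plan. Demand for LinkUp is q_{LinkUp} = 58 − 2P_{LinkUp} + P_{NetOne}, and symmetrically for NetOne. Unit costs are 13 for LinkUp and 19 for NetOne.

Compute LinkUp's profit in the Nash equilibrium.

LinkUp's profit: π = (P_{LinkUp} − 13)(58 − 2P_{LinkUp} + P_{NetOne}).
∂π/∂P_{LinkUp} = 84 − 4P_{LinkUp} + P_{NetOne} = 0 ⇒ P_{LinkUp} = 21 + 0.25P_{NetOne}.
Similarly P_{NetOne} = 24 + 0.25P_{LinkUp}.
Plugging P_{NetOne} into LinkUp's best response: P_{LinkUp} = 21 + 0.25(24 + 0.25P_{LinkUp}) ⇒ 0.9375P_{LinkUp} = 27, so P_{LinkUp} = 28.8.
Then P_{NetOne} = 24 + 0.25·28.8 = 31.2.
q_{LinkUp} = 58 − 2·28.8 + 31.2 = 31.6.
Profit = (28.8 − 13)·31.6 = 499.28.

499.28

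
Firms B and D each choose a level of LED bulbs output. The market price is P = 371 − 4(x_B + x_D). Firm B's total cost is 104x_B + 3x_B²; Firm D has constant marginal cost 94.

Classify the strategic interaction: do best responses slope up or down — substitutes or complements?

strategic substitutes

Firm B's profit: π = x_B(371 − 4(x_B + x_D)) − 104x_B − 3x_B².
∂π/∂x_B = 267 − 14x_B − 4x_D = 0, so x_B = 267/14 − (2/7)x_D.
The best-response slope dx_B/dx_D = −2/7 < 0: the reaction function is downward-sloping, so the choices are strategic substitutes.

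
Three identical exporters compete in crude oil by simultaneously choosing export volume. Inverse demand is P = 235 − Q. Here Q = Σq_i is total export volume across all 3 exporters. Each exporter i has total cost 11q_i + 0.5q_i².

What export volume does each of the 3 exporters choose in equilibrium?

A representative exporter's profit is π_i = q_i(235 − Q) − 11q_i − 0.5q_i², with Q = q_i + Σ_{j≠i} q_j.
First-order condition: 224 − 3q_i − Σ_{j≠i} q_j = 0.
Imposing symmetry (q_j = q for all j) turns Σ_{j≠i} q_j into 2q, so 224 = 5q and q = 44.8.

44.8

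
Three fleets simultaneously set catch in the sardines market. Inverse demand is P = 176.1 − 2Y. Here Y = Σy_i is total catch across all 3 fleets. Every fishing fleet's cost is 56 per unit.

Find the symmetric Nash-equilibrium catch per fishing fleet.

15.0125

A representative fishing fleet's profit is π_i = y_i(176.1 − 2Y) − 56y_i, with Y = y_i + Σ_{j≠i} y_j.
First-order condition: 120.1 − 4y_i − 2Σ_{j≠i} y_j = 0.
Imposing symmetry (y_j = y for all j) turns Σ_{j≠i} y_j into 2y, so 120.1 = 8y and y = 15.0125.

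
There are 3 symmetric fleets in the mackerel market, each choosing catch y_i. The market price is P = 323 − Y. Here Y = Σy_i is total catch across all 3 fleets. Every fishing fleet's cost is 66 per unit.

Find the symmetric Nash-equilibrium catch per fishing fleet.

64.25

A representative fishing fleet's profit is π_i = y_i(323 − Y) − 66y_i, with Y = y_i + Σ_{j≠i} y_j.
First-order condition: 257 − 2y_i − Σ_{j≠i} y_j = 0.
In a symmetric equilibrium every fishing fleet chooses the same y, so Σ_{j≠i} y_j = 2y. The condition becomes 257 − 4y = 0, giving y = 257/4 = 64.25.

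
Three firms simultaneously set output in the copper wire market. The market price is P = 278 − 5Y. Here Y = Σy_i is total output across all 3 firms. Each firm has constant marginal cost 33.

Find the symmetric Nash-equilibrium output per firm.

12.25

A representative firm's profit is π_i = y_i(278 − 5Y) − 33y_i, with Y = y_i + Σ_{j≠i} y_j.
First-order condition: 245 − 10y_i − 5Σ_{j≠i} y_j = 0.
Imposing symmetry (y_j = y for all j) turns Σ_{j≠i} y_j into 2y, so 245 = 20y and y = 12.25.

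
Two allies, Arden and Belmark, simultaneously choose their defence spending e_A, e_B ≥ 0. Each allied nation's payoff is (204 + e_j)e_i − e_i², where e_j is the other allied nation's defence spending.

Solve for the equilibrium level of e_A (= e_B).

Arden's payoff is (204 + e_B)e_A − e_A².
∂π/∂e_A = 204 + e_B − 2e_A = 0, so e_A = 102 + 0.5e_B.
The game is symmetric, so in equilibrium e_B = e_A: the reaction function gives 0.5e_A = 102, hence e_A = 204.

204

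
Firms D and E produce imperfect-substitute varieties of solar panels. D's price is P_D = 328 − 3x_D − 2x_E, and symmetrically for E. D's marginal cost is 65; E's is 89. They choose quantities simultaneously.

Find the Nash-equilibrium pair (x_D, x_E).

Firm D's profit: π = x_D(328 − 3x_D − 2x_E) − 65x_D.
∂π/∂x_D = 263 − 6x_D − 2x_E = 0 ⇒ x_D = 263/6 − (1/3)x_E.
Similarly x_E = 239/6 − (1/3)x_D.
Substituting the second reaction function into the first: x_D = 263/6 − (1/3)(239/6 − (1/3)x_D), which gives (8/9)x_D = 275/9 ⇒ x_D = 34.375.
Then x_E = 239/6 − (1/3)·34.375 = 28.375.

34.375, 28.375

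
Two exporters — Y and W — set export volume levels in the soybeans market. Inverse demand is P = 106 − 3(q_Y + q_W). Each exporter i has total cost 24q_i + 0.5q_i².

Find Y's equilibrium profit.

235.34

Exporter Y's profit: π = q_Y(106 − 3(q_Y + q_W)) − 24q_Y − 0.5q_Y².
∂π/∂q_Y = 82 − 7q_Y − 3q_W = 0, so q_Y = 82/7 − (3/7)q_W.
The game is symmetric, so in equilibrium q_W = q_Y: the reaction function gives (10/7)q_Y = 82/7, hence q_Y = 8.2.
Price P = 106 − 3·16.4 = 56.8.
Y's profit: (56.8 − 24)·8.2 − 0.5(8.2)² = 235.34.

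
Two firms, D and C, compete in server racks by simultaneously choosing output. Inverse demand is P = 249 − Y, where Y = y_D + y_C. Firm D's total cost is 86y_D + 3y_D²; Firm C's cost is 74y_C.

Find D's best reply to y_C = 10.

19.125

Firm D's profit: π = y_D(249 − (y_D + y_C)) − 86y_D − 3y_D².
∂π/∂y_D = 163 − 8y_D − y_C = 0, so y_D = 20.375 − 0.125y_C.
At y_C = 10: y_D = 20.375 − 0.125·10 = 19.125.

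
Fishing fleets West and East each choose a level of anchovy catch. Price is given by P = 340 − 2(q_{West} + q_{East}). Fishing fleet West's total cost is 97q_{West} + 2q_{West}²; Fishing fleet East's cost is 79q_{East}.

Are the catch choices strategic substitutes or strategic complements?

strategic substitutes

Fishing fleet West's profit: π = q_{West}(340 − 2(q_{West} + q_{East})) − 97q_{West} − 2q_{West}².
∂π/∂q_{West} = 243 − 8q_{West} − 2q_{East} = 0, so q_{West} = 30.375 − 0.25q_{East}.
The best-response slope dq_{West}/dq_{East} = −0.25 < 0: the reaction function is downward-sloping, so the choices are strategic substitutes.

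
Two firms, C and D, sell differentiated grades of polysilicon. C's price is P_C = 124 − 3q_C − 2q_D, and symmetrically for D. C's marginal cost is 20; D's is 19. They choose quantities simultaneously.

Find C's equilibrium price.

58.8125

Firm C's profit: π = q_C(124 − 3q_C − 2q_D) − 20q_C.
∂π/∂q_C = 104 − 6q_C − 2q_D = 0 ⇒ q_C = 52/3 − (1/3)q_D.
Similarly q_D = 17.5 − (1/3)q_C.
Solving the two reaction functions simultaneously: (1 − (−1/3)(−1/3))q_C = 52/3 − (1/3)·17.5, so (8/9)q_C = 11.5 and q_C = 12.9375.
Then q_D = 17.5 − (1/3)·12.9375 = 13.1875.
P_C = 124 − 3·12.9375 − 2·13.1875 = 58.8125.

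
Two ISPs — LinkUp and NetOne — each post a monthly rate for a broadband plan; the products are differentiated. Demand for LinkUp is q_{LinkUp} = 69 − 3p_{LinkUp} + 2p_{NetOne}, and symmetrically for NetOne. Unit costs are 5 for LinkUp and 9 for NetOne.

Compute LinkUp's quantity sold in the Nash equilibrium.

LinkUp's profit: π = (p_{LinkUp} − 5)(69 − 3p_{LinkUp} + 2p_{NetOne}).
∂π/∂p_{LinkUp} = 84 − 6p_{LinkUp} + 2p_{NetOne} = 0 ⇒ p_{LinkUp} = 14 + (1/3)p_{NetOne}.
Similarly p_{NetOne} = 16 + (1/3)p_{LinkUp}.
Substituting the second reaction function into the first: p_{LinkUp} = 14 + (1/3)(16 + (1/3)p_{LinkUp}), which gives (8/9)p_{LinkUp} = 58/3 ⇒ p_{LinkUp} = 21.75.
Then p_{NetOne} = 16 + (1/3)·21.75 = 23.25.
q_{LinkUp} = 69 − 3·21.75 + 2·23.25 = 50.25.

50.25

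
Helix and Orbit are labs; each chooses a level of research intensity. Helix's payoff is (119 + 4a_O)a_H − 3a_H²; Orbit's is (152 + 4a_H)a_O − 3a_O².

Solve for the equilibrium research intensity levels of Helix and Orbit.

Expanding Helix's payoff: 119a_H + 4a_Oa_H − 3a_H².
∂π/∂a_H = 119 + 4a_O − 6a_H = 0, so a_H = 119/6 + (2/3)a_O.
Likewise for Orbit: a_O = 76/3 + (2/3)a_H.
Plugging a_O into Helix's best response: a_H = 119/6 + (2/3)(76/3 + (2/3)a_H) ⇒ (5/9)a_H = 661/18, so a_H = 66.1.
Then a_O = 76/3 + (2/3)·66.1 = 69.4.

66.1, 69.4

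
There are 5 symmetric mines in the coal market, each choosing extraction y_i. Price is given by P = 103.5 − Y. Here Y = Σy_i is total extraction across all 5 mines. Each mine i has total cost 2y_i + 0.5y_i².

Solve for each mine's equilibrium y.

A representative mine's profit is π_i = y_i(103.5 − Y) − 2y_i − 0.5y_i², with Y = y_i + Σ_{j≠i} y_j.
First-order condition: 101.5 − 3y_i − Σ_{j≠i} y_j = 0.
In a symmetric equilibrium every mine chooses the same y, so Σ_{j≠i} y_j = 4y. The condition becomes 101.5 − 7y = 0, giving y = 101.5/7 = 14.5.

14.5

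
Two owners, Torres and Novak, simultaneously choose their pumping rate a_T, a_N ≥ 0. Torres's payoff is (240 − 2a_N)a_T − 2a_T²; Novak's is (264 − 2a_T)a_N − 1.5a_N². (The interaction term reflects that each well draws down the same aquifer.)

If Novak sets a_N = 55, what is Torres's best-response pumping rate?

Expanding Torres's payoff: 240a_T − 2a_Na_T − 2a_T².
∂π/∂a_T = 240 − 2a_N − 4a_T = 0, so a_T = 60 − 0.5a_N.
At a_N = 55: a_T = 60 − 0.5·55 = 32.5.

32.5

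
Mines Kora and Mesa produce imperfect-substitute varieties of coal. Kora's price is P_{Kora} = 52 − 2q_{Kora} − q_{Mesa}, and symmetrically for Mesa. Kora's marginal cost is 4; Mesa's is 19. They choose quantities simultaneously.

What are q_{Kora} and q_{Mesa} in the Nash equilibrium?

10.6, 5.6

Mine Kora's profit: π = q_{Kora}(52 − 2q_{Kora} − q_{Mesa}) − 4q_{Kora}.
∂π/∂q_{Kora} = 48 − 4q_{Kora} − q_{Mesa} = 0 ⇒ q_{Kora} = 12 − 0.25q_{Mesa}.
Similarly q_{Mesa} = 8.25 − 0.25q_{Kora}.
Solving the two reaction functions simultaneously: (1 − (−0.25)(−0.25))q_{Kora} = 12 − 0.25·8.25, so 0.9375q_{Kora} = 9.9375 and q_{Kora} = 10.6.
Then q_{Mesa} = 8.25 − 0.25·10.6 = 5.6.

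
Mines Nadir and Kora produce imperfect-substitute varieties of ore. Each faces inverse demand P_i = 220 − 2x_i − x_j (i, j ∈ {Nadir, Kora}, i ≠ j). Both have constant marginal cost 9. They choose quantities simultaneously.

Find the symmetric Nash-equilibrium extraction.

Mine Nadir's profit: π = x_{Nadir}(220 − 2x_{Nadir} − x_{Kora}) − 9x_{Nadir}.
∂π/∂x_{Nadir} = 211 − 4x_{Nadir} − x_{Kora} = 0 ⇒ x_{Nadir} = 52.75 − 0.25x_{Kora}.
Setting x_{Nadir} = x_{Kora} in the reaction function: x_{Nadir} = 52.75 − 0.25x_{Nadir}, so x_{Nadir} = 52.75 / 1.25 = 42.2.

42.2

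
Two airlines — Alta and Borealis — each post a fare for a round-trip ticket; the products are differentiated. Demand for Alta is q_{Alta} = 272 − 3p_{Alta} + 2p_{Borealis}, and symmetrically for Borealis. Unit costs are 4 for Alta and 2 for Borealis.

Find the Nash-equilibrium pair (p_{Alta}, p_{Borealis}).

70.625, 69.875

Alta's profit: π = (p_{Alta} − 4)(272 − 3p_{Alta} + 2p_{Borealis}).
∂π/∂p_{Alta} = 284 − 6p_{Alta} + 2p_{Borealis} = 0 ⇒ p_{Alta} = 142/3 + (1/3)p_{Borealis}.
Similarly p_{Borealis} = 139/3 + (1/3)p_{Alta}.
Plugging p_{Borealis} into Alta's best response: p_{Alta} = 142/3 + (1/3)(139/3 + (1/3)p_{Alta}) ⇒ (8/9)p_{Alta} = 565/9, so p_{Alta} = 70.625.
Then p_{Borealis} = 139/3 + (1/3)·70.625 = 69.875.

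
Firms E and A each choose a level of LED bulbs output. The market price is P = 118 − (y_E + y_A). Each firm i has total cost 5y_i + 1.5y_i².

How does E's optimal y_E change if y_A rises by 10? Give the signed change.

Firm E's profit: π = y_E(118 − (y_E + y_A)) − 5y_E − 1.5y_E².
∂π/∂y_E = 113 − 5y_E − y_A = 0, so y_E = 22.6 − 0.2y_A.
The reaction-function slope is −0.2, so a 10-unit rise in y_A moves y_E by −0.2 × 10 = −2. E's best response falls — the actions are strategic substitutes.

-2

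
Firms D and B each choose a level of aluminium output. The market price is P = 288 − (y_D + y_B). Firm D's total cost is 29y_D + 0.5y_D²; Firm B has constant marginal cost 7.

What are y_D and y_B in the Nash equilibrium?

Firm D's profit: π = y_D(288 − (y_D + y_B)) − 29y_D − 0.5y_D².
∂π/∂y_D = 259 − 3y_D − y_B = 0, so y_D = 259/3 − (1/3)y_B.
For B: ∂π/∂y_B = 281 − 2y_B − y_D = 0 ⇒ y_B = 140.5 − 0.5y_D.
Plugging y_B into D's best response: y_D = 259/3 − (1/3)(140.5 − 0.5y_D) ⇒ (5/6)y_D = 39.5, so y_D = 47.4.
Then y_B = 140.5 − 0.5·47.4 = 116.8.

47.4, 116.8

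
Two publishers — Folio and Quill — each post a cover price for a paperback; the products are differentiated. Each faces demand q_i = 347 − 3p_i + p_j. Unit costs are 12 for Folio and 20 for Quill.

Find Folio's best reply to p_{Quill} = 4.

64.5

Folio's profit: π = (p_{Folio} − 12)(347 − 3p_{Folio} + p_{Quill}).
∂π/∂p_{Folio} = 383 − 6p_{Folio} + p_{Quill} = 0 ⇒ p_{Folio} = 383/6 + (1/6)p_{Quill}.
At p_{Quill} = 4: p_{Folio} = 383/6 + (1/6)·4 = 64.5.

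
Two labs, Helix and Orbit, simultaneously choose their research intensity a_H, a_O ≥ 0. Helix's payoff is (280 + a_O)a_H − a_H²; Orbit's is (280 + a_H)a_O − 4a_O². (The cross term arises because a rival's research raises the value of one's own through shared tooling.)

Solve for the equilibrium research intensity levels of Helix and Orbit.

168, 56

Expanding Helix's payoff: 280a_H + a_Oa_H − a_H².
∂π/∂a_H = 280 + a_O − 2a_H = 0, so a_H = 140 + 0.5a_O.
Likewise for Orbit: a_O = 35 + 0.125a_H.
Plugging a_O into Helix's best response: a_H = 140 + 0.5(35 + 0.125a_H) ⇒ 0.9375a_H = 157.5, so a_H = 168.
Then a_O = 35 + 0.125·168 = 56.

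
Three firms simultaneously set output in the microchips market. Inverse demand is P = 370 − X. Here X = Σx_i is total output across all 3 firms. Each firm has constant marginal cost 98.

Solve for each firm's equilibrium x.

A representative firm's profit is π_i = x_i(370 − X) − 98x_i, with X = x_i + Σ_{j≠i} x_j.
First-order condition: 272 − 2x_i − Σ_{j≠i} x_j = 0.
In a symmetric equilibrium every firm chooses the same x, so Σ_{j≠i} x_j = 2x. The condition becomes 272 − 4x = 0, giving x = 272/4 = 68.

68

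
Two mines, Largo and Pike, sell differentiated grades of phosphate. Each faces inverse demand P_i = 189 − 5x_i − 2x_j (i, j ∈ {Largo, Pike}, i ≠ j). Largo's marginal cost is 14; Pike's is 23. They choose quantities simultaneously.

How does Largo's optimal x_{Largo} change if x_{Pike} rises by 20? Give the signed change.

-4

Mine Largo's profit: π = x_{Largo}(189 − 5x_{Largo} − 2x_{Pike}) − 14x_{Largo}.
∂π/∂x_{Largo} = 175 − 10x_{Largo} − 2x_{Pike} = 0 ⇒ x_{Largo} = 17.5 − 0.2x_{Pike}.
The reaction-function slope is −0.2, so a 20-unit rise in x_{Pike} moves x_{Largo} by −0.2 × 20 = −4. Largo's best response falls — the actions are strategic substitutes.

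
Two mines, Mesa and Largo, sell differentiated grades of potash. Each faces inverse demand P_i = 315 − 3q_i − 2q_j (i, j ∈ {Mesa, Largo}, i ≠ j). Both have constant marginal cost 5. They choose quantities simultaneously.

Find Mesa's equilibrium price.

Mine Mesa's profit: π = q_{Mesa}(315 − 3q_{Mesa} − 2q_{Largo}) − 5q_{Mesa}.
∂π/∂q_{Mesa} = 310 − 6q_{Mesa} − 2q_{Largo} = 0 ⇒ q_{Mesa} = 155/3 − (1/3)q_{Largo}.
Setting q_{Mesa} = q_{Largo} in the reaction function: q_{Mesa} = 155/3 − (1/3)q_{Mesa}, so q_{Mesa} = (155/3) / (4/3) = 38.75.
P_{Mesa} = 315 − 3·38.75 − 2·38.75 = 121.25.

121.25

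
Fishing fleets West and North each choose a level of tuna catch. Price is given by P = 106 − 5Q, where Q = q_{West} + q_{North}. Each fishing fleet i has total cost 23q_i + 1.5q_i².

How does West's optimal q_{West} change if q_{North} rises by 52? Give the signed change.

Fishing fleet West's profit: π = q_{West}(106 − 5(q_{West} + q_{North})) − 23q_{West} − 1.5q_{West}².
∂π/∂q_{West} = 83 − 13q_{West} − 5q_{North} = 0, so q_{West} = 83/13 − (5/13)q_{North}.
The reaction-function slope is −5/13, so a 52-unit rise in q_{North} moves q_{West} by −5/13 × 52 = −20. West's best response falls — the actions are strategic substitutes.

-20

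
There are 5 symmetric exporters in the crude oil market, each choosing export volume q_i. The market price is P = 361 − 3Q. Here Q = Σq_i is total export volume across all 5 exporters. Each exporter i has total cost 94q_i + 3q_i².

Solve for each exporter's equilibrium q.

11.125

A representative exporter's profit is π_i = q_i(361 − 3Q) − 94q_i − 3q_i², with Q = q_i + Σ_{j≠i} q_j.
First-order condition: 267 − 12q_i − 3Σ_{j≠i} q_j = 0.
In a symmetric equilibrium every exporter chooses the same q, so Σ_{j≠i} q_j = 4q. The condition becomes 267 − 24q = 0, giving q = 267/24 = 11.125.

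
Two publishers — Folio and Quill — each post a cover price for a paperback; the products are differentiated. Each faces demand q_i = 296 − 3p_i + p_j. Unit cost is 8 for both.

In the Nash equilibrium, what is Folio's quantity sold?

168

Folio's profit: π = (p_{Folio} − 8)(296 − 3p_{Folio} + p_{Quill}).
∂π/∂p_{Folio} = 320 − 6p_{Folio} + p_{Quill} = 0 ⇒ p_{Folio} = 160/3 + (1/6)p_{Quill}.
By symmetry p_{Quill} = p_{Folio}; substituting into the reaction function, (5/6)p_{Folio} = 160/3 and p_{Folio} = 64.
q_{Folio} = 296 − 3·64 + 64 = 168.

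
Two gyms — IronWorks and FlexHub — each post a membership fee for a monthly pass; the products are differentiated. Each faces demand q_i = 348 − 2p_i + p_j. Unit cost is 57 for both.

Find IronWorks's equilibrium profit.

18818

IronWorks's profit: π = (p_{IronWorks} − 57)(348 − 2p_{IronWorks} + p_{FlexHub}).
∂π/∂p_{IronWorks} = 462 − 4p_{IronWorks} + p_{FlexHub} = 0 ⇒ p_{IronWorks} = 115.5 + 0.25p_{FlexHub}.
Setting p_{IronWorks} = p_{FlexHub} in the reaction function: p_{IronWorks} = 115.5 + 0.25p_{IronWorks}, so p_{IronWorks} = 115.5 / 0.75 = 154.
q_{IronWorks} = 348 − 2·154 + 154 = 194.
Profit = (154 − 57)·194 = 18818.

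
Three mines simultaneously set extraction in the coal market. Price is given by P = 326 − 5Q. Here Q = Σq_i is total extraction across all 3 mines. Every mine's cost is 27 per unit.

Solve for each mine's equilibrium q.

14.95

A representative mine's profit is π_i = q_i(326 − 5Q) − 27q_i, with Q = q_i + Σ_{j≠i} q_j.
First-order condition: 299 − 10q_i − 5Σ_{j≠i} q_j = 0.
With identical mines, set every q_j = q: then 299 − 10q − 10q = 0, i.e. q = 299/20 = 14.95.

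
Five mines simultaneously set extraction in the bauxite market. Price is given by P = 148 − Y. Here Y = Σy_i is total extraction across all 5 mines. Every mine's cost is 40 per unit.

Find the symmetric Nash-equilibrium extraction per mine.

18

A representative mine's profit is π_i = y_i(148 − Y) − 40y_i, with Y = y_i + Σ_{j≠i} y_j.
First-order condition: 108 − 2y_i − Σ_{j≠i} y_j = 0.
Imposing symmetry (y_j = y for all j) turns Σ_{j≠i} y_j into 4y, so 108 = 6y and y = 18.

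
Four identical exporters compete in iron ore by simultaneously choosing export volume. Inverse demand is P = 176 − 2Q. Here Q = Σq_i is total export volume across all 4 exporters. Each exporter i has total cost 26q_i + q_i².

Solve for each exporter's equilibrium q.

A representative exporter's profit is π_i = q_i(176 − 2Q) − 26q_i − q_i², with Q = q_i + Σ_{j≠i} q_j.
First-order condition: 150 − 6q_i − 2Σ_{j≠i} q_j = 0.
In a symmetric equilibrium every exporter chooses the same q, so Σ_{j≠i} q_j = 3q. The condition becomes 150 − 12q = 0, giving q = 150/12 = 12.5.

12.5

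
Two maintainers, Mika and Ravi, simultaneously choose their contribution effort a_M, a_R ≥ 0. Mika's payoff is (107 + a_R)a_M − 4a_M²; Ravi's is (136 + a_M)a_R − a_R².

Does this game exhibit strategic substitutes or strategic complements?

strategic complements

Expanding Mika's payoff: 107a_M + a_Ra_M − 4a_M².
∂π/∂a_M = 107 + a_R − 8a_M = 0, so a_M = 13.375 + 0.125a_R.
The best-response slope da_M/da_R = 0.125 > 0: the reaction function is upward-sloping, so the choices are strategic complements.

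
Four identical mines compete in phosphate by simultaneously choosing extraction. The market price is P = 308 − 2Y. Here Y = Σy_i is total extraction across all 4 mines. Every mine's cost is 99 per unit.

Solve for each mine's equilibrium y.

20.9

A representative mine's profit is π_i = y_i(308 − 2Y) − 99y_i, with Y = y_i + Σ_{j≠i} y_j.
First-order condition: 209 − 4y_i − 2Σ_{j≠i} y_j = 0.
In a symmetric equilibrium every mine chooses the same y, so Σ_{j≠i} y_j = 3y. The condition becomes 209 − 10y = 0, giving y = 209/10 = 20.9.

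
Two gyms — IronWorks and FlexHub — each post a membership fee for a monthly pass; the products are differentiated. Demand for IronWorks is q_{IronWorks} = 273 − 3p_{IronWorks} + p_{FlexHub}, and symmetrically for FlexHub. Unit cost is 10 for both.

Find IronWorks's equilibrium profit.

7681.08

IronWorks's profit: π = (p_{IronWorks} − 10)(273 − 3p_{IronWorks} + p_{FlexHub}).
∂π/∂p_{IronWorks} = 303 − 6p_{IronWorks} + p_{FlexHub} = 0 ⇒ p_{IronWorks} = 50.5 + (1/6)p_{FlexHub}.
By symmetry p_{FlexHub} = p_{IronWorks}; substituting into the reaction function, (5/6)p_{IronWorks} = 50.5 and p_{IronWorks} = 60.6.
q_{IronWorks} = 273 − 3·60.6 + 60.6 = 151.8.
Profit = (60.6 − 10)·151.8 = 7681.08.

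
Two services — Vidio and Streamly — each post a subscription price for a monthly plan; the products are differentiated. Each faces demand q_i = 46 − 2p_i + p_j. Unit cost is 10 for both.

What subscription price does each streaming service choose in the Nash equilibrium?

22

Vidio's profit: π = (p_{Vidio} − 10)(46 − 2p_{Vidio} + p_{Streamly}).
∂π/∂p_{Vidio} = 66 − 4p_{Vidio} + p_{Streamly} = 0 ⇒ p_{Vidio} = 16.5 + 0.25p_{Streamly}.
By symmetry p_{Streamly} = p_{Vidio}; substituting into the reaction function, 0.75p_{Vidio} = 16.5 and p_{Vidio} = 22.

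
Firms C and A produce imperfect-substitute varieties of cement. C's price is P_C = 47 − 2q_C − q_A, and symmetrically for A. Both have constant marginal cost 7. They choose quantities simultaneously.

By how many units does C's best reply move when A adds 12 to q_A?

Firm C's profit: π = q_C(47 − 2q_C − q_A) − 7q_C.
∂π/∂q_C = 40 − 4q_C − q_A = 0 ⇒ q_C = 10 − 0.25q_A.
The reaction-function slope is −0.25, so a 12-unit rise in q_A moves q_C by −0.25 × 12 = −3. C's best response falls — the actions are strategic substitutes.

-3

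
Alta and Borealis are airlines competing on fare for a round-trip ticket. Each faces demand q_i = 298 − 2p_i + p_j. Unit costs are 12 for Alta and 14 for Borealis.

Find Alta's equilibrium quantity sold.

Alta's profit: π = (p_{Alta} − 12)(298 − 2p_{Alta} + p_{Borealis}).
∂π/∂p_{Alta} = 322 − 4p_{Alta} + p_{Borealis} = 0 ⇒ p_{Alta} = 80.5 + 0.25p_{Borealis}.
Similarly p_{Borealis} = 81.5 + 0.25p_{Alta}.
Plugging p_{Borealis} into Alta's best response: p_{Alta} = 80.5 + 0.25(81.5 + 0.25p_{Alta}) ⇒ 0.9375p_{Alta} = 100.875, so p_{Alta} = 107.6.
Then p_{Borealis} = 81.5 + 0.25·107.6 = 108.4.
q_{Alta} = 298 − 2·107.6 + 108.4 = 191.2.

191.2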